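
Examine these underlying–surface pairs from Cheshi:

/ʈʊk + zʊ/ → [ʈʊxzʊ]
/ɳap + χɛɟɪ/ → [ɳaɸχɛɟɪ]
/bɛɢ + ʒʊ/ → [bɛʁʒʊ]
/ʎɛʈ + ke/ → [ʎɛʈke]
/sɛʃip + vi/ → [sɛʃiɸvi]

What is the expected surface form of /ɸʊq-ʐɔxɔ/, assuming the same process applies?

[ɸʊχʐɔxɔ]

The data show regressive manner assimilation: /k/ → [x] before /z/; /p/ → [ɸ] before /χ/; /ɢ/ → [ʁ] before /ʒ/; /p/ → [ɸ] before /v/. In each pair only manner changes, matching the following consonant, while place and voice stay constant.
No alternation appears in [ʎɛʈke]: there the adjacent consonants already agree in manner (/ʈ/ and /k/ are both stops), so this form is consistent with the same rule.
/q/ is a voiceless uvular stop. The following trigger /ʐ/ is a fricative, so /q/ must become a fricative as well.
The voiceless uvular fricative is [χ], so /q/ → [χ].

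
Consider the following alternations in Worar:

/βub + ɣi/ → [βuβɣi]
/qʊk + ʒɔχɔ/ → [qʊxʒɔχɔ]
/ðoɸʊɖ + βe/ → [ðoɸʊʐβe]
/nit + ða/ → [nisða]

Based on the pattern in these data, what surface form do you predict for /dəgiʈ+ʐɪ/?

[dəgiʂʐɪ]

The data show regressive manner assimilation: /b/ → [β] before /ɣ/; /k/ → [x] before /ʒ/; /ɖ/ → [ʐ] before /β/; /t/ → [s] before /ð/. In each pair only manner changes, matching the following consonant, while place and voice stay constant.
/ʈ/ is a voiceless retroflex stop. The following trigger /ʐ/ is a fricative, so /ʈ/ must become a fricative as well.
The voiceless retroflex fricative is [ʂ], so /ʈ/ → [ʂ].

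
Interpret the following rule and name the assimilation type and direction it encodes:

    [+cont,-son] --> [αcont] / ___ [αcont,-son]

regressive manner assimilation

The rule copies [cont] (continuancy) from the environment onto the target fricatives; since [±cont] encodes the stop/fricative manner contrast, the assimilating dimension is manner.
The conditioning segment sits to the right of the focus bar, meaning the trigger follows the segment that changes — regressive assimilation.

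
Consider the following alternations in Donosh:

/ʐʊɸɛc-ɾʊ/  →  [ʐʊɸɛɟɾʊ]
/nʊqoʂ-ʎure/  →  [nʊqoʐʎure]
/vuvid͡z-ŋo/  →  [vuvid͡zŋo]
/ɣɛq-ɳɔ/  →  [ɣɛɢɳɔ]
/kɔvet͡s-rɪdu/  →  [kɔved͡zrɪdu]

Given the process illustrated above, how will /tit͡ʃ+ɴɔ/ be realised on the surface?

The data show regressive voicing assimilation: /c/ → [ɟ] before /ɾ/; /ʂ/ → [ʐ] before /ʎ/; /q/ → [ɢ] before /ɳ/; /t͡s/ → [d͡z] before /r/. In each pair only voicing changes, matching the following consonant, while place and manner stay constant.
No alternation appears in [vuvid͡zŋo]: there the adjacent consonants already agree in voicing (/d͡z/ and /ŋ/ are both voiced), so this form is consistent with the same rule.
The rule targets /t͡ʃ/ (voiceless postalveolar affricate), which sits before the trigger /ɴ/ (voiced).
A voiced postalveolar affricate is [d͡ʒ], so the surface segment is [d͡ʒ].

[tid͡ʒɴɔ]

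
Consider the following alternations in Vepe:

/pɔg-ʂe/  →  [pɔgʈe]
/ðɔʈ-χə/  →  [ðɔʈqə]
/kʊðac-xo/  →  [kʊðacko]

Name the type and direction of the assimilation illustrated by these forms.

Underlying /ʂ/ is realised as [ʈ] next to /g/; /g/ itself does not change.
/ʂ/ is a fricative while /g/ is a stop; the output [ʈ] is a stop, matching the trigger — so the feature that spreads is manner.
Place and voice are unchanged, so the assimilation is partial, not total.
Checking the remaining alternations: /χ/ → [q] after /ʈ/ (fricative → stop, matching a stop); /x/ → [k] after /c/ (fricative → stop, matching a stop) — only manner changes, and always toward the preceding segment.
Since the segment that changes follows the conditioning segment, the assimilation is progressive.

progressive manner assimilation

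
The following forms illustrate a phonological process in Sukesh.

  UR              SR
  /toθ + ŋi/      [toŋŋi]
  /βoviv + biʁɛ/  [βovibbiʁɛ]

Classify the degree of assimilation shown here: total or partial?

total assimilation

Underlying /θ/ is realised as [ŋ] next to /ŋ/; /ŋ/ itself does not change.
The output [ŋ] is identical to the trigger /ŋ/ — every feature (place, manner, voicing) has been copied — so this is total assimilation.
The other form behaves the same way: /v/ → [b] before /b/ — in each case the output is a copy of the following consonant.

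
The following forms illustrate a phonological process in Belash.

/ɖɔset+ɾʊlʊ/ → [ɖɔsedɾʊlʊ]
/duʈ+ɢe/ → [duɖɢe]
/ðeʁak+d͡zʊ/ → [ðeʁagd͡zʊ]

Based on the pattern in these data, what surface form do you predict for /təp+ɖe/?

The data show regressive voicing assimilation: /t/ → [d] before /ɾ/; /ʈ/ → [ɖ] before /ɢ/; /k/ → [g] before /d͡z/. In each pair only voicing changes, matching the following consonant, while place and manner stay constant.
/p/ is a voiceless bilabial stop. The following trigger /ɖ/ is voiced, so /p/ must become voiced as well.
Changing only its voicing to voiced gives [b] — the voiced bilabial stop.

[təbɖe]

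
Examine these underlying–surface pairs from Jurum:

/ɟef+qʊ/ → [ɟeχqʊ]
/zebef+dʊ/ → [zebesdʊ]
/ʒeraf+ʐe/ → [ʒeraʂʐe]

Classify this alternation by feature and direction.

regressive place assimilation

The segment that alternates is /f/, which surfaces as [χ] when adjacent to /q/.
/f/ is labiodental while /q/ is uvular; the output [χ] is uvular, matching the trigger — so the feature that spreads is place.
Manner and voice are unchanged, so the assimilation is partial, not total.
Checking the remaining alternations: /f/ → [s] before /d/ (labiodental → alveolar, matching alveolar); /f/ → [ʂ] before /ʐ/ (labiodental → retroflex, matching retroflex) — only place changes, and always toward the following segment.
The trigger is the following segment, so the direction is regressive (anticipatory).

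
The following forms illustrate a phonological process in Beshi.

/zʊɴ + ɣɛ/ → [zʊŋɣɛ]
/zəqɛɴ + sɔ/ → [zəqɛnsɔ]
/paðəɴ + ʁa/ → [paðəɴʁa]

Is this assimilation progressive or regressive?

regressive

Comparing underlying and surface forms, /ɴ/ → [ŋ] is the alternation; the neighbouring /ɣ/ is constant.
The change uvular → velar matches the place of the following /ɣ/, identifying this as place assimilation.
Checking the remaining alternation: /ɴ/ → [n] before /s/ (uvular → alveolar, matching alveolar) — only place changes, and always toward the following segment.
No alternation appears in [paðəɴʁa]: there the adjacent consonants already agree in place (/ɴ/ and /ʁ/ are both uvular), so this form is consistent with the same rule.
Since the segment that changes precedes the conditioning segment, the assimilation is regressive.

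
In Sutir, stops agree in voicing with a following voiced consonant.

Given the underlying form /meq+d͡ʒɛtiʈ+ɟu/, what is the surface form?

/q/ is a voiceless uvular stop. The following trigger /d͡ʒ/ is voiced, so /q/ must become voiced as well.
A voiced uvular stop is [ɢ], so the surface segment is [ɢ].
At the second juncture, /ʈ/ likewise becomes [ɖ] adjacent to /ɟ/.

[meɢd͡ʒɛtiɖɟu]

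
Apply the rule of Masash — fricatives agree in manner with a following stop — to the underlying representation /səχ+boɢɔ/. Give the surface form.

/χ/ is a voiceless uvular fricative. The following trigger /b/ is a stop, so /χ/ must become a stop as well.
The voiceless uvular stop is [q], so /χ/ → [q].

[səqboɢɔ]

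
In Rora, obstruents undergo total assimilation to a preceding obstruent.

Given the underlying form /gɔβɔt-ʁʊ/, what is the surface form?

[gɔβɔttʊ]

/ʁ/ is the segment targeted by the rule; it sits immediately after /t/, so it assimilates completely and surfaces as [t].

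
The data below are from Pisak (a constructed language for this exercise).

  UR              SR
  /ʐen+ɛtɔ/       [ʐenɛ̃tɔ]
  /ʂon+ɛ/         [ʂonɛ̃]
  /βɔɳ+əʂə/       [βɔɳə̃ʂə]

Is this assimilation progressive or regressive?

progressive

The vowel /ɛ/ surfaces as nasalised [ɛ̃] next to the preceding nasal /n/ — it has acquired the [+nasal] feature of its neighbour.
Likewise in the remaining data: /ə/ → [ə̃] after /ɳ/ — each time a vowel is nasalised next to a preceding nasal.
Because the conditioning nasal is to the left of the vowel that changes, the process is progressive (perseverative).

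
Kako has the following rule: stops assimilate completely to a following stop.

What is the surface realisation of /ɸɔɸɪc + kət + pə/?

/c/ is the segment targeted by the rule; it sits immediately before /k/, so it assimilates completely and surfaces as [k].
The same rule applies at the second boundary: /t/ → [p] next to /p/.

[ɸɔɸɪkkəppə]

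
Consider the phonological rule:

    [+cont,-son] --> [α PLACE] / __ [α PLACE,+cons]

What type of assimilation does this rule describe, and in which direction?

regressive place assimilation

The shared variable α links the value of the place features (abbreviated [PLACE]) on the target to the same value on the neighbouring segment, so place is the feature that assimilates.
The conditioning segment sits to the right of the focus bar, meaning the trigger follows the segment that changes — regressive assimilation.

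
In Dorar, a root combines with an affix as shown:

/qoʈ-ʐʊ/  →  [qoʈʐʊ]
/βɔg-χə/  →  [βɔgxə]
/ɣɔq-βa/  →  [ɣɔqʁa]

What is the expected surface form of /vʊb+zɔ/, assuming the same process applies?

The data show progressive place assimilation: /χ/ → [x] after /g/; /β/ → [ʁ] after /q/. In each pair only place changes, matching the preceding consonant, while manner and voice stay constant.
No alternation appears in [qoʈʐʊ]: there the adjacent consonants already agree in place (/ʐ/ and /ʈ/ are both retroflex), so this form is consistent with the same rule.
/z/ is a voiced alveolar fricative. The preceding trigger /b/ is bilabial, so /z/ must become bilabial as well.
A voiced bilabial fricative is [β], so the surface segment is [β].

[vʊbβɔ]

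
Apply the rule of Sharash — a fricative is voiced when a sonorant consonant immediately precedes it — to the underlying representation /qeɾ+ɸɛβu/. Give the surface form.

The rule targets /ɸ/ (voiceless bilabial fricative), which sits after the trigger /ɾ/ (voiced).
A voiced bilabial fricative is [β], so the surface segment is [β].

[qeɾβɛβu]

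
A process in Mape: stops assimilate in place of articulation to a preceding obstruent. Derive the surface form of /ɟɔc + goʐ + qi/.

The rule targets /g/ (voiced velar stop), which sits after the trigger /c/ (palatal).
The voiced palatal stop is [ɟ], so /g/ → [ɟ].
The same rule applies at the second boundary: /q/ → [ʈ] next to /ʐ/.

[ɟɔcɟoʐʈi]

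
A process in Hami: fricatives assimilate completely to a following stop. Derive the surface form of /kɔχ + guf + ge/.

/χ/ is the segment targeted by the rule; it sits immediately before /g/, so it assimilates completely and surfaces as [g].
At the second juncture, /f/ likewise becomes [g] adjacent to /g/.

[kɔggugge]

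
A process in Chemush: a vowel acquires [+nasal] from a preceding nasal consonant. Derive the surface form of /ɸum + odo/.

/o/ sits next to the nasal /m/ and is therefore nasalised to [õ].

[ɸumõdo]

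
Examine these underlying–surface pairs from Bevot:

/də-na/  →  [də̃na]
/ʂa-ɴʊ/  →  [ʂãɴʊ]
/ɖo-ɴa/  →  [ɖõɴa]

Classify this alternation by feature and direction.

The vowel /ə/ surfaces as nasalised [ə̃] next to the following nasal /n/ — it has acquired the [+nasal] feature of its neighbour.
Likewise in the remaining data: /a/ → [ã] before /ɴ/; /o/ → [õ] before /ɴ/ — each time a vowel is nasalised next to a following nasal.
Because the conditioning nasal is to the right of the vowel that changes, the process is regressive (anticipatory).

regressive nasality assimilation (vowel nasalisation)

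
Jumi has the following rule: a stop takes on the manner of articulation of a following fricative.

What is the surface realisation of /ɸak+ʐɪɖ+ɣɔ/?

[ɸaxʐɪʐɣɔ]

/k/ is a voiceless velar stop. The following trigger /ʐ/ is a fricative, so /k/ must become a fricative as well.
The voiceless velar fricative is [x], so /k/ → [x].
The same rule applies at the second boundary: /ɖ/ → [ʐ] next to /ɣ/.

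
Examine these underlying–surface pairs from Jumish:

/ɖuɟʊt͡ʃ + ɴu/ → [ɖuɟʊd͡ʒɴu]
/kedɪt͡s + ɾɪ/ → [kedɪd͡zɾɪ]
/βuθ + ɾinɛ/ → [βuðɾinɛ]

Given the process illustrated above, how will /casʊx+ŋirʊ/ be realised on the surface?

[casʊɣŋirʊ]

The data show regressive voicing assimilation: /t͡ʃ/ → [d͡ʒ] before /ɴ/; /t͡s/ → [d͡z] before /ɾ/; /θ/ → [ð] before /ɾ/. In each pair only voicing changes, matching the following consonant, while place and manner stay constant.
The rule targets /x/ (voiceless velar fricative), which sits before the trigger /ŋ/ (voiced).
Changing only its voicing to voiced gives [ɣ] — the voiced velar fricative.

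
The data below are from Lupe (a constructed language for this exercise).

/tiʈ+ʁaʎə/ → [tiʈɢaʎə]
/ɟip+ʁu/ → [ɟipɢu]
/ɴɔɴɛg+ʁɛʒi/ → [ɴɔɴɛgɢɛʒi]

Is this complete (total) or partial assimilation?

Comparing underlying and surface forms, /ʁ/ → [ɢ] is the alternation; the neighbouring /ʈ/ is constant.
/ʁ/ is a fricative while /ʈ/ is a stop; the output [ɢ] is a stop, matching the trigger — so the feature that spreads is manner.
Place and voice are unchanged, so the assimilation is partial, not total.
Checking the remaining alternations: /ʁ/ → [ɢ] after /p/ (fricative → stop, matching a stop); /ʁ/ → [ɢ] after /g/ (fricative → stop, matching a stop) — only manner changes, and always toward the preceding segment.

partial assimilation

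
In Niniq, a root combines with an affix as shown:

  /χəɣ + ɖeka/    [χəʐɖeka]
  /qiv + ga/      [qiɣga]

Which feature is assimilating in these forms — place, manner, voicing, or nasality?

place

Underlying /ɣ/ is realised as [ʐ] next to /ɖ/; /ɖ/ itself does not change.
The change velar → retroflex matches the place of the following /ɖ/, identifying this as place assimilation.
The other alternating form patterns the same way: /v/ → [ɣ] before /g/ (labiodental → velar, matching velar) — only place changes, and always toward the following segment.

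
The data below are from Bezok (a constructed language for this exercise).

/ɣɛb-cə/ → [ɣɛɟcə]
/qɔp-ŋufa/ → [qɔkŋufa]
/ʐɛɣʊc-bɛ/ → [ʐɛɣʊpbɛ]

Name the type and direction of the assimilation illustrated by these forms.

Comparing underlying and surface forms, /b/ → [ɟ] is the alternation; the neighbouring /c/ is constant.
/b/ is bilabial while /c/ is palatal; the output [ɟ] is palatal, matching the trigger — so the feature that spreads is place.
Manner and voice are unchanged, so the assimilation is partial, not total.
The other alternating forms pattern the same way: /p/ → [k] before /ŋ/ (bilabial → velar, matching velar); /c/ → [p] before /b/ (palatal → bilabial, matching bilabial) — only place changes, and always toward the following segment.
Since the segment that changes precedes the conditioning segment, the assimilation is regressive.

regressive place assimilation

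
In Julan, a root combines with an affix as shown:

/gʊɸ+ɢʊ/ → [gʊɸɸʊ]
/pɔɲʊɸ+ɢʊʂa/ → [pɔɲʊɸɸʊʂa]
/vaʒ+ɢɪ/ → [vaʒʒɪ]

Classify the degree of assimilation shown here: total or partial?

total assimilation

Comparing underlying and surface forms, /ɢ/ → [ɸ] is the alternation; the neighbouring /ɸ/ is constant.
The output [ɸ] is identical to the trigger /ɸ/ — every feature (place, manner, voicing) has been copied — so this is total assimilation.
The other form behaves the same way: /ɢ/ → [ʒ] after /ʒ/ — in each case the output is a copy of the preceding consonant.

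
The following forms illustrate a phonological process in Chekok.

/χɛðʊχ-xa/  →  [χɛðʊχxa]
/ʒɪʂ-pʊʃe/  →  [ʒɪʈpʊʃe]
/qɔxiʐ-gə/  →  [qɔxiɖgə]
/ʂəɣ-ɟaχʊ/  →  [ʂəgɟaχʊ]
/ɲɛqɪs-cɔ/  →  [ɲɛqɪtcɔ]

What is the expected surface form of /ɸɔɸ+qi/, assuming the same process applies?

The data show regressive manner assimilation: /ʂ/ → [ʈ] before /p/; /ʐ/ → [ɖ] before /g/; /ɣ/ → [g] before /ɟ/; /s/ → [t] before /c/. In each pair only manner changes, matching the following consonant, while place and voice stay constant.
Nothing changes in [χɛðʊχxa]: there the adjacent consonants already agree in manner (/χ/ and /x/ are both fricatives), so this form is consistent with the same rule.
/ɸ/ is a voiceless bilabial fricative. The following trigger /q/ is a stop, so /ɸ/ must become a stop as well.
Changing only its manner to stop gives [p] — the voiceless bilabial stop.

[ɸɔpqi]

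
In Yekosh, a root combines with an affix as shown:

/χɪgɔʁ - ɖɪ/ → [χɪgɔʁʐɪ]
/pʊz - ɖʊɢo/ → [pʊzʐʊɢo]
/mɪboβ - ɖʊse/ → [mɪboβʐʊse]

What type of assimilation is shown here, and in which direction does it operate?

progressive manner assimilation

Comparing underlying and surface forms, /ɖ/ → [ʐ] is the alternation; the neighbouring /ʁ/ is constant.
The change stop → fricative matches the manner of the preceding /ʁ/, identifying this as manner assimilation.
Place and voice are unchanged, so the assimilation is partial, not total.
The same holds elsewhere in the data: /ɖ/ → [ʐ] after /z/ (stop → fricative, matching a fricative); /ɖ/ → [ʐ] after /β/ (stop → fricative, matching a fricative) — only manner changes, and always toward the preceding segment.
Since the segment that changes follows the conditioning segment, the assimilation is progressive.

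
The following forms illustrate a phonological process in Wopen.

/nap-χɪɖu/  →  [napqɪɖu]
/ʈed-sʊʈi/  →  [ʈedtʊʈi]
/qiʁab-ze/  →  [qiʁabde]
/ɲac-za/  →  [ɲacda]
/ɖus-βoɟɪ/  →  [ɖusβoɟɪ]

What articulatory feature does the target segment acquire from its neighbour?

The segment that alternates is /χ/, which surfaces as [q] when adjacent to /p/.
/χ/ is a fricative while /p/ is a stop; the output [q] is a stop, matching the trigger — so the feature that spreads is manner.
The same holds elsewhere in the data: /s/ → [t] after /d/ (fricative → stop, matching a stop); /z/ → [d] after /b/ (fricative → stop, matching a stop); /z/ → [d] after /c/ (fricative → stop, matching a stop) — only manner changes, and always toward the preceding segment.
Nothing changes in [ɖusβoɟɪ]: there the adjacent consonants already agree in manner (/β/ and /s/ are both fricatives), so this form is consistent with the same rule.

manner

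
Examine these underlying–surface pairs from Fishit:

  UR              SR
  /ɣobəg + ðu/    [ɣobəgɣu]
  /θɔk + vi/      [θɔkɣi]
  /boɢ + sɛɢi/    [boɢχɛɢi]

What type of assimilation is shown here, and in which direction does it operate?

progressive place assimilation

Comparing underlying and surface forms, /ð/ → [ɣ] is the alternation; the neighbouring /g/ is constant.
/ð/ is dental while /g/ is velar; the output [ɣ] is velar, matching the trigger — so the feature that spreads is place.
Manner and voice are unchanged, so the assimilation is partial, not total.
The other alternating forms pattern the same way: /v/ → [ɣ] after /k/ (labiodental → velar, matching velar); /s/ → [χ] after /ɢ/ (alveolar → uvular, matching uvular) — only place changes, and always toward the preceding segment.
The trigger is the preceding segment, so the direction is progressive (perseverative).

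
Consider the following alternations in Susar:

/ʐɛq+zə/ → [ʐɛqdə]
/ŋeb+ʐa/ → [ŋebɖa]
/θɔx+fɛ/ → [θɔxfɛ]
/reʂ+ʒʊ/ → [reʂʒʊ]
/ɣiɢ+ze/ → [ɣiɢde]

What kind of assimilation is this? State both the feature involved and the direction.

The segment that alternates is /z/, which surfaces as [d] when adjacent to /q/.
The change fricative → stop matches the manner of the preceding /q/, identifying this as manner assimilation.
Place and voice are unchanged, so the assimilation is partial, not total.
The same holds elsewhere in the data: /ʐ/ → [ɖ] after /b/ (fricative → stop, matching a stop); /z/ → [d] after /ɢ/ (fricative → stop, matching a stop) — only manner changes, and always toward the preceding segment.
No alternation appears in [θɔxfɛ], [reʂʒʊ]: there the adjacent consonants already agree in manner (/f/ and /x/ are both fricatives; /ʒ/ and /ʂ/ are both fricatives), so these forms are consistent with the same rule.
Since the segment that changes follows the conditioning segment, the assimilation is progressive.

progressive manner assimilation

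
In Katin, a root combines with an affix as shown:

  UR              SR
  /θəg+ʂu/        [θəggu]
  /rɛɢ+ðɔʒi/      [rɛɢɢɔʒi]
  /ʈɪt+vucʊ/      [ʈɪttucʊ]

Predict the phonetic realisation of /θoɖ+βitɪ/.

[θoɖɖitɪ]

The data show progressive total assimilation (/ʂ/ → [g] after /g/; /ð/ → [ɢ] after /ɢ/; /v/ → [t] after /t/): in every case the target segment becomes identical to its preceding neighbour, copying more than a single feature.
/β/ is the segment targeted by the rule; it sits immediately after /ɖ/, so it assimilates completely and surfaces as [ɖ].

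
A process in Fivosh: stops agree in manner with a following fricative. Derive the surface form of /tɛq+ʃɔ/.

[tɛχʃɔ]

The rule targets /q/ (voiceless uvular stop), which sits before the trigger /ʃ/ (fricative).
Changing only its manner to fricative gives [χ] — the voiceless uvular fricative.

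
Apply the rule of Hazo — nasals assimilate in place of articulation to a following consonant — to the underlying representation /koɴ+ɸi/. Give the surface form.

/ɴ/ is a voiced uvular nasal. The following trigger /ɸ/ is bilabial, so /ɴ/ must become bilabial as well.
The voiced bilabial nasal is [m], so /ɴ/ → [m].

[komɸi]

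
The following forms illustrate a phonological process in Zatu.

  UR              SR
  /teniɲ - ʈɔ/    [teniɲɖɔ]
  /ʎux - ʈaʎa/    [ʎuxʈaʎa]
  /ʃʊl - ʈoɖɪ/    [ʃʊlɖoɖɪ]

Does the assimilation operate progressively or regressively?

progressive

Comparing underlying and surface forms, /ʈ/ → [ɖ] is the alternation; the neighbouring /ɲ/ is constant.
The change voiceless → voiced matches the voicing of the preceding /ɲ/, identifying this as voicing assimilation.
The other alternating form patterns the same way: /ʈ/ → [ɖ] after /l/ (voiceless → voiced, matching voiced) — only voicing changes, and always toward the preceding segment.
Nothing changes in [ʎuxʈaʎa]: there the adjacent consonants already agree in voicing (/ʈ/ and /x/ are both voiceless), so this form is consistent with the same rule.
Since the segment that changes follows the conditioning segment, the assimilation is progressive.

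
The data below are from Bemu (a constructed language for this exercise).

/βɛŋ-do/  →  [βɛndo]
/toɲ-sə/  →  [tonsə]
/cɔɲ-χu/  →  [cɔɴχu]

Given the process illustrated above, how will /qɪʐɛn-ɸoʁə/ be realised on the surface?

[qɪʐɛmɸoʁə]

The data show regressive place assimilation: /ŋ/ → [n] before /d/; /ɲ/ → [n] before /s/; /ɲ/ → [ɴ] before /χ/. In each pair only place changes, matching the following consonant, while manner and voice stay constant.
The rule targets /n/ (voiced alveolar nasal), which sits before the trigger /ɸ/ (bilabial).
Changing only its place to bilabial gives [m] — the voiced bilabial nasal.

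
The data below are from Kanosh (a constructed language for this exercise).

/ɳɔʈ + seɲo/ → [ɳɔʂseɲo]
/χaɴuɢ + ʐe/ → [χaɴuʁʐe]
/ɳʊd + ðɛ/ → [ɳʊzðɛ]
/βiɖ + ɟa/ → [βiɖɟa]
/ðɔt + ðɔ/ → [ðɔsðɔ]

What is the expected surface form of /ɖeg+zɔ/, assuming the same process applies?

[ɖeɣzɔ]

The data show regressive manner assimilation: /ʈ/ → [ʂ] before /s/; /ɢ/ → [ʁ] before /ʐ/; /d/ → [z] before /ð/; /t/ → [s] before /ð/. In each pair only manner changes, matching the following consonant, while place and voice stay constant.
No alternation appears in [βiɖɟa]: there the adjacent consonants already agree in manner (/ɖ/ and /ɟ/ are both stops), so this form is consistent with the same rule.
/g/ is a voiced velar stop. The following trigger /z/ is a fricative, so /g/ must become a fricative as well.
Changing only its manner to fricative gives [ɣ] — the voiced velar fricative.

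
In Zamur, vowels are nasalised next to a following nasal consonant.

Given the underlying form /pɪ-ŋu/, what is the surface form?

/ɪ/ sits next to the nasal /ŋ/ and is therefore nasalised to [ɪ̃].

[pɪ̃ŋu]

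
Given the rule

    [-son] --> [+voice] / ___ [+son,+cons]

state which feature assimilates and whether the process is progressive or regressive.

The target ([-son], obstruents) acquires [+voice] next to a sonorant consonant ([+son,+cons]) — it takes on the voicing of its neighbour, so the feature that spreads is voicing.
Since the environment is written after the underscore, the trigger follows the target; the direction is regressive.

regressive voicing assimilation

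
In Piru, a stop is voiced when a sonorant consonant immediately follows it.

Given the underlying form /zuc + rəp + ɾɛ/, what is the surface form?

/c/ is a voiceless palatal stop. The following trigger /r/ is voiced, so /c/ must become voiced as well.
A voiced palatal stop is [ɟ], so the surface segment is [ɟ].
The same rule applies at the second boundary: /p/ → [b] next to /ɾ/.

[zuɟrəbɾɛ]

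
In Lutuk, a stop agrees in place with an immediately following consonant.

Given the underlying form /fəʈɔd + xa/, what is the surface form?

/d/ is a voiced alveolar stop. The following trigger /x/ is velar, so /d/ must become velar as well.
A voiced velar stop is [g], so the surface segment is [g].

[fəʈɔgxa]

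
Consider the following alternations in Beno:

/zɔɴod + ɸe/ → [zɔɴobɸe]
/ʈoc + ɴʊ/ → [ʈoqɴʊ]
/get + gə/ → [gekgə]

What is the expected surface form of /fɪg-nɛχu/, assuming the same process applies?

The data show regressive place assimilation: /d/ → [b] before /ɸ/; /c/ → [q] before /ɴ/; /t/ → [k] before /g/. In each pair only place changes, matching the following consonant, while manner and voice stay constant.
/g/ is a voiced velar stop. The following trigger /n/ is alveolar, so /g/ must become alveolar as well.
A voiced alveolar stop is [d], so the surface segment is [d].

[fɪdnɛχu]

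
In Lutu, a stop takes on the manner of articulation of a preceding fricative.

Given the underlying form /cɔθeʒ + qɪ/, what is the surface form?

The rule targets /q/ (voiceless uvular stop), which sits after the trigger /ʒ/ (fricative).
The voiceless uvular fricative is [χ], so /q/ → [χ].

[cɔθeʒχɪ]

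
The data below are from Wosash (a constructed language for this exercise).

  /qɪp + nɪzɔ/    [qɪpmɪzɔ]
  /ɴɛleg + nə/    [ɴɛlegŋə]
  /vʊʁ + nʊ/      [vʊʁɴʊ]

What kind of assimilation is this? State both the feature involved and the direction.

Comparing underlying and surface forms, /n/ → [m] is the alternation; the neighbouring /p/ is constant.
/n/ is alveolar while /p/ is bilabial; the output [m] is bilabial, matching the trigger — so the feature that spreads is place.
Manner and voice are unchanged, so the assimilation is partial, not total.
The same holds elsewhere in the data: /n/ → [ŋ] after /g/ (alveolar → velar, matching velar); /n/ → [ɴ] after /ʁ/ (alveolar → uvular, matching uvular) — only place changes, and always toward the preceding segment.
The trigger is the preceding segment, so the direction is progressive (perseverative).

progressive place assimilation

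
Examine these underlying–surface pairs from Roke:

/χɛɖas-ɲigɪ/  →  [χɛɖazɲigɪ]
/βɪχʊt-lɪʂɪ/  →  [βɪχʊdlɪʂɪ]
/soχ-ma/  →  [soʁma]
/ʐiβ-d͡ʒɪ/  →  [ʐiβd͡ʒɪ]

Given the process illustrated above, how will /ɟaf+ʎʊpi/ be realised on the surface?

[ɟavʎʊpi]

The data show regressive voicing assimilation: /s/ → [z] before /ɲ/; /t/ → [d] before /l/; /χ/ → [ʁ] before /m/. In each pair only voicing changes, matching the following consonant, while place and manner stay constant.
Nothing changes in [ʐiβd͡ʒɪ]: there the adjacent consonants already agree in voicing (/β/ and /d͡ʒ/ are both voiced), so this form is consistent with the same rule.
The rule targets /f/ (voiceless labiodental fricative), which sits before the trigger /ʎ/ (voiced).
The voiced labiodental fricative is [v], so /f/ → [v].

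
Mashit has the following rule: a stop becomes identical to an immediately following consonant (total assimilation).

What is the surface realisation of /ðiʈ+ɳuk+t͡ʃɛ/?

/ʈ/ is the segment targeted by the rule; it sits immediately before /ɳ/, so it assimilates completely and surfaces as [ɳ].
The same rule applies at the second boundary: /k/ → [t͡ʃ] next to /t͡ʃ/.

[ðiɳɳut͡ʃt͡ʃɛ]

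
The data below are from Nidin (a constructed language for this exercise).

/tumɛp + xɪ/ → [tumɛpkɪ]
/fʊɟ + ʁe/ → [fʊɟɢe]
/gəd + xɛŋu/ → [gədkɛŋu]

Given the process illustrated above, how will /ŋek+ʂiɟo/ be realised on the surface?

The data show progressive manner assimilation: /x/ → [k] after /p/; /ʁ/ → [ɢ] after /ɟ/; /x/ → [k] after /d/. In each pair only manner changes, matching the preceding consonant, while place and voice stay constant.
/ʂ/ is a voiceless retroflex fricative. The preceding trigger /k/ is a stop, so /ʂ/ must become a stop as well.
A voiceless retroflex stop is [ʈ], so the surface segment is [ʈ].

[ŋekʈiɟo]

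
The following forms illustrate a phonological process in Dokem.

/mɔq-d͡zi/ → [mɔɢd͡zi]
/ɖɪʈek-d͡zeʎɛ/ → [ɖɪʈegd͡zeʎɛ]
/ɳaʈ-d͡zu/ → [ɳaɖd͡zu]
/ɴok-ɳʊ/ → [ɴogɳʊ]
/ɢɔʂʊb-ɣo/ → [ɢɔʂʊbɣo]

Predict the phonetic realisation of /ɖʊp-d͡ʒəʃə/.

[ɖʊbd͡ʒəʃə]

The data show regressive voicing assimilation: /q/ → [ɢ] before /d͡z/; /k/ → [g] before /d͡z/; /ʈ/ → [ɖ] before /d͡z/; /k/ → [g] before /ɳ/. In each pair only voicing changes, matching the following consonant, while place and manner stay constant.
No alternation appears in [ɢɔʂʊbɣo]: there the adjacent consonants already agree in voicing (/b/ and /ɣ/ are both voiced), so this form is consistent with the same rule.
/p/ is a voiceless bilabial stop. The following trigger /d͡ʒ/ is voiced, so /p/ must become voiced as well.
Changing only its voicing to voiced gives [b] — the voiced bilabial stop.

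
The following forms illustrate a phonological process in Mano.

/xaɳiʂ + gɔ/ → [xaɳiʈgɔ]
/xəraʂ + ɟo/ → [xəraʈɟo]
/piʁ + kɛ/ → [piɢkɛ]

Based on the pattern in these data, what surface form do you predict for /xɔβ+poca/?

[xɔbpoca]

The data show regressive manner assimilation: /ʂ/ → [ʈ] before /g/; /ʂ/ → [ʈ] before /ɟ/; /ʁ/ → [ɢ] before /k/. In each pair only manner changes, matching the following consonant, while place and voice stay constant.
The rule targets /β/ (voiced bilabial fricative), which sits before the trigger /p/ (stop).
Changing only its manner to stop gives [b] — the voiced bilabial stop.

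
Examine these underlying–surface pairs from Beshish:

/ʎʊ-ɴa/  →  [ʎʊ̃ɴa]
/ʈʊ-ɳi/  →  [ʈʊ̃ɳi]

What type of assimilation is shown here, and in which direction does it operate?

The vowel /ʊ/ surfaces as nasalised [ʊ̃] next to the following nasal /ɴ/ — it has acquired the [+nasal] feature of its neighbour.
The other form shows the same pattern: /ʊ/ → [ʊ̃] before /ɳ/ — each time a vowel is nasalised next to a following nasal.
Because the conditioning nasal is to the right of the vowel that changes, the process is regressive (anticipatory).

regressive nasality assimilation (vowel nasalisation)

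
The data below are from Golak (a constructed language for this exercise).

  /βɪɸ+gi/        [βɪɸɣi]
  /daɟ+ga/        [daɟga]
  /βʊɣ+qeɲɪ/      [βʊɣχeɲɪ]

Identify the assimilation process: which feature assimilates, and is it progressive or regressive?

Comparing underlying and surface forms, /g/ → [ɣ] is the alternation; the neighbouring /ɸ/ is constant.
The change stop → fricative matches the manner of the preceding /ɸ/, identifying this as manner assimilation.
Place and voice are unchanged, so the assimilation is partial, not total.
Checking the remaining alternation: /q/ → [χ] after /ɣ/ (stop → fricative, matching a fricative) — only manner changes, and always toward the preceding segment.
No alternation appears in [daɟga]: there the adjacent consonants already agree in manner (/g/ and /ɟ/ are both stops), so this form is consistent with the same rule.
The trigger is the preceding segment, so the direction is progressive (perseverative).

progressive manner assimilation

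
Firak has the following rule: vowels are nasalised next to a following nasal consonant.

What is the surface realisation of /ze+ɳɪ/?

/e/ sits next to the nasal /ɳ/ and is therefore nasalised to [ẽ].

[zẽɳɪ]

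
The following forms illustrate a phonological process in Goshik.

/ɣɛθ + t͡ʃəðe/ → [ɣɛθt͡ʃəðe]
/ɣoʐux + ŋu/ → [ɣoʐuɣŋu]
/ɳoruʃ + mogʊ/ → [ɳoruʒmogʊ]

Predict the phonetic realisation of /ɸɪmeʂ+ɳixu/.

[ɸɪmeʐɳixu]

The data show regressive voicing assimilation: /x/ → [ɣ] before /ŋ/; /ʃ/ → [ʒ] before /m/. In each pair only voicing changes, matching the following consonant, while place and manner stay constant.
Nothing changes in [ɣɛθt͡ʃəðe]: there the adjacent consonants already agree in voicing (/θ/ and /t͡ʃ/ are both voiceless), so this form is consistent with the same rule.
The rule targets /ʂ/ (voiceless retroflex fricative), which sits before the trigger /ɳ/ (voiced).
The voiced retroflex fricative is [ʐ], so /ʂ/ → [ʐ].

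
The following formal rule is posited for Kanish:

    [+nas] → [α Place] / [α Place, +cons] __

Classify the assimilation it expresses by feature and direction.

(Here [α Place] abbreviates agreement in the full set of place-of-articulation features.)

progressive place assimilation

The rule copies the place features (abbreviated [Place]) from the environment onto the target, so the assimilating feature is place.
The conditioning segment sits to the left of the focus bar, meaning the trigger precedes the segment that changes — progressive assimilation.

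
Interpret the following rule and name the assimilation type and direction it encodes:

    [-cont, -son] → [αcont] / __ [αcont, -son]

The shared variable α links the value of [cont] on the target to that of the neighbouring obstruent. [cont] distinguishes stops from fricatives — a manner-of-articulation feature — so this is manner assimilation.
Since the environment is written after the underscore, the trigger follows the target; the direction is regressive.

regressive manner assimilation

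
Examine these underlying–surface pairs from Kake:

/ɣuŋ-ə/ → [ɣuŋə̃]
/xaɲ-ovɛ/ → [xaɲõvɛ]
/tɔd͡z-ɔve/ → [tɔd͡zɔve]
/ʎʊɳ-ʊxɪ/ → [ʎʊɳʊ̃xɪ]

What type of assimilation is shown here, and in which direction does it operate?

progressive nasality assimilation (vowel nasalisation)

The vowel /ə/ surfaces as nasalised [ə̃] next to the preceding nasal /ŋ/ — it has acquired the [+nasal] feature of its neighbour.
The other forms show the same pattern: /o/ → [õ] after /ɲ/; /ʊ/ → [ʊ̃] after /ɳ/ — each time a vowel is nasalised next to a preceding nasal.
No change occurs in [tɔd͡zɔve] because the vowel at the boundary is adjacent to an oral consonant, not a nasal (/ɔ/ next to /d͡z/).
Because the conditioning nasal is to the left of the vowel that changes, the process is progressive (perseverative).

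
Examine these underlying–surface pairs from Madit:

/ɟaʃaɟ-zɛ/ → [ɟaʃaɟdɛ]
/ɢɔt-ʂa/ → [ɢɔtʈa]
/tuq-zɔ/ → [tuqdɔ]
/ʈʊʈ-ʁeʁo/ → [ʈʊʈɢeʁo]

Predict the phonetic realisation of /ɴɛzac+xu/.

[ɴɛzacku]

The data show progressive manner assimilation: /z/ → [d] after /ɟ/; /ʂ/ → [ʈ] after /t/; /z/ → [d] after /q/; /ʁ/ → [ɢ] after /ʈ/. In each pair only manner changes, matching the preceding consonant, while place and voice stay constant.
/x/ is a voiceless velar fricative. The preceding trigger /c/ is a stop, so /x/ must become a stop as well.
A voiceless velar stop is [k], so the surface segment is [k].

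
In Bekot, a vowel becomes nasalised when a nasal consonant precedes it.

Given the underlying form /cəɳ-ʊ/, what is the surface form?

/ʊ/ sits next to the nasal /ɳ/ and is therefore nasalised to [ʊ̃].

[cəɳʊ̃]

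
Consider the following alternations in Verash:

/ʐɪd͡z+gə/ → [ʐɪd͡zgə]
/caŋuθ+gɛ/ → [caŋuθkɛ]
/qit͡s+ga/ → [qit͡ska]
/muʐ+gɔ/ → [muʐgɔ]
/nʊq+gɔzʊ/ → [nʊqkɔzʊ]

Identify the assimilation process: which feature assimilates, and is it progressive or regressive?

The segment that alternates is /g/, which surfaces as [k] when adjacent to /θ/.
/g/ is voiced while /θ/ is voiceless; the output [k] is voiceless, matching the trigger — so the feature that spreads is voicing.
Place and manner are unchanged, so the assimilation is partial, not total.
The other alternating forms pattern the same way: /g/ → [k] after /t͡s/ (voiced → voiceless, matching voiceless); /g/ → [k] after /q/ (voiced → voiceless, matching voiceless) — only voicing changes, and always toward the preceding segment.
No alternation appears in [ʐɪd͡zgə], [muʐgɔ]: there the adjacent consonants already agree in voicing (/g/ and /d͡z/ are both voiced; /g/ and /ʐ/ are both voiced), so these forms are consistent with the same rule.
The trigger is the preceding segment, so the direction is progressive (perseverative).

progressive voicing assimilation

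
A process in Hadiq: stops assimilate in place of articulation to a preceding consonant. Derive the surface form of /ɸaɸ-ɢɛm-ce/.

[ɸaɸbɛmpe]

The rule targets /ɢ/ (voiced uvular stop), which sits after the trigger /ɸ/ (bilabial).
Changing only its place to bilabial gives [b] — the voiced bilabial stop.
The same rule applies at the second boundary: /c/ → [p] next to /m/.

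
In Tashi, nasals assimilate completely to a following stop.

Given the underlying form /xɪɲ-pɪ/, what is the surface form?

[xɪppɪ]

/ɲ/ is the segment targeted by the rule; it sits immediately before /p/, so it assimilates completely and surfaces as [p].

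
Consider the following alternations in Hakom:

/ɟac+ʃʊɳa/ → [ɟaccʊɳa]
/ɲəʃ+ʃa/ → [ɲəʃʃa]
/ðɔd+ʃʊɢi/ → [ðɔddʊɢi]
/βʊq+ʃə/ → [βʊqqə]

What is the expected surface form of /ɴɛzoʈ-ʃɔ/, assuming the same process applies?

[ɴɛzoʈʈɔ]

The data show progressive total assimilation (/ʃ/ → [c] after /c/; /ʃ/ → [d] after /d/; /ʃ/ → [q] after /q/): in every case the target segment becomes identical to its preceding neighbour, copying more than a single feature.
In [ɲəʃʃa] the two consonants at the boundary are already identical (/ʃ/ + /ʃ/), so the rule applies vacuously and nothing changes.
/ʃ/ is the segment targeted by the rule; it sits immediately after /ʈ/, so it assimilates completely and surfaces as [ʈ].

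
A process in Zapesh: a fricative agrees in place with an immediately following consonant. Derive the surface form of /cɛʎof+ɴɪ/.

[cɛʎoχɴɪ]

/f/ is a voiceless labiodental fricative. The following trigger /ɴ/ is uvular, so /f/ must become uvular as well.
Changing only its place to uvular gives [χ] — the voiceless uvular fricative.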